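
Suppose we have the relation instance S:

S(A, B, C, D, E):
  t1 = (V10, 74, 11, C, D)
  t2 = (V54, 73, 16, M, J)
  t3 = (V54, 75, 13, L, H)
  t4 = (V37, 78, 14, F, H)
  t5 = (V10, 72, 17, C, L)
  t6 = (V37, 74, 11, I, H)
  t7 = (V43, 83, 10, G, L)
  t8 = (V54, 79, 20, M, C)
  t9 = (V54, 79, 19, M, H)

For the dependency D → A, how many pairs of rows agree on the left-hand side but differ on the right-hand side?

0

D=C: all 2 rows agree on A — 0 pairs.
D=M: all 3 rows agree on A — 0 pairs.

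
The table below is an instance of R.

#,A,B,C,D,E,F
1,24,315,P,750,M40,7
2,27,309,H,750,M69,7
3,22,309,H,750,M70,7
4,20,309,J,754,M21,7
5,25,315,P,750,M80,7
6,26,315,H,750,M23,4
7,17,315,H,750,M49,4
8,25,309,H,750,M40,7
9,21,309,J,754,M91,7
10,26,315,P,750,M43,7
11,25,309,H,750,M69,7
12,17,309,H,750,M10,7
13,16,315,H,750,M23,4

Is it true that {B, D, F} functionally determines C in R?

(B=315, D=750, F=7): rows 1, 5, 10 → C = P, P, P ✓
(B=309, D=750, F=7): rows 2, 3, 8, 11, 12 → C = H, H, H, H, H ✓
(B=309, D=754, F=7): rows 4, 9 → C = J, J ✓
(B=315, D=750, F=4): rows 6, 7, 13 → C = H, H, H ✓
Every {B, D, F} value is associated with a single C value, so {B, D, F} → C holds.

Yes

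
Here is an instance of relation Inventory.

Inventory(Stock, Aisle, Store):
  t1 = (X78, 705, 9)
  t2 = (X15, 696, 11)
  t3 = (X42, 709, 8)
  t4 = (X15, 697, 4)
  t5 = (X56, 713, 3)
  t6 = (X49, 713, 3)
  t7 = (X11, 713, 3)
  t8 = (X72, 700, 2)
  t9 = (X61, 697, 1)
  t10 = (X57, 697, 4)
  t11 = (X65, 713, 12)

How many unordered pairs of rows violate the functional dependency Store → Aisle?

Store=4: all 2 rows agree on Aisle — 0 pairs.
Store=3: all 3 rows agree on Aisle — 0 pairs.

0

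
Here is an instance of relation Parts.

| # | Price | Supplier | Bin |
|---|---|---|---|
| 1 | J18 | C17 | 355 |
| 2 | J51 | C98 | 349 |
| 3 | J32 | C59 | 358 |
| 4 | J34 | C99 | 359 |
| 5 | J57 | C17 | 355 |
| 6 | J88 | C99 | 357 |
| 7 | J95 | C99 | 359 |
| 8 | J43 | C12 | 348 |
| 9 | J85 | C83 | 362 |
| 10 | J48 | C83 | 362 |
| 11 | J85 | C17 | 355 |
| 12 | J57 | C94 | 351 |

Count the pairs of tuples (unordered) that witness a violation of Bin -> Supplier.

0

Bin=355: all 3 rows agree on Supplier — 0 pairs.
Bin=359: all 2 rows agree on Supplier — 0 pairs.
Bin=362: all 2 rows agree on Supplier — 0 pairs.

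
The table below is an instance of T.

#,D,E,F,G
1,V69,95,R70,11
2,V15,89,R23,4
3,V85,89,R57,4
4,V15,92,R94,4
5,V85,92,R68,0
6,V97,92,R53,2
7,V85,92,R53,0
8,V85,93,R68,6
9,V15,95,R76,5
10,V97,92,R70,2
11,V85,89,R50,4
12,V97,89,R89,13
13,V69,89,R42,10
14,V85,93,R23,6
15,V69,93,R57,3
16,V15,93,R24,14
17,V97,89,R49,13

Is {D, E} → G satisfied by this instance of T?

Yes

(D=V69, E=95): row 1 → G = 11 ✓
(D=V15, E=89): row 2 → G = 4 ✓
(D=V85, E=89): rows 3, 11 → G = 4, 4 ✓
(D=V15, E=92): row 4 → G = 4 ✓
(D=V85, E=92): rows 5, 7 → G = 0, 0 ✓
(D=V97, E=92): rows 6, 10 → G = 2, 2 ✓
(D=V85, E=93): rows 8, 14 → G = 6, 6 ✓
(D=V15, E=95): row 9 → G = 5 ✓
(D=V97, E=89): rows 12, 17 → G = 13, 13 ✓
(D=V69, E=89): row 13 → G = 10 ✓
(D=V69, E=93): row 15 → G = 3 ✓
(D=V15, E=93): row 16 → G = 14 ✓
Every {D, E} value is associated with a single G value, so {D, E} → G holds.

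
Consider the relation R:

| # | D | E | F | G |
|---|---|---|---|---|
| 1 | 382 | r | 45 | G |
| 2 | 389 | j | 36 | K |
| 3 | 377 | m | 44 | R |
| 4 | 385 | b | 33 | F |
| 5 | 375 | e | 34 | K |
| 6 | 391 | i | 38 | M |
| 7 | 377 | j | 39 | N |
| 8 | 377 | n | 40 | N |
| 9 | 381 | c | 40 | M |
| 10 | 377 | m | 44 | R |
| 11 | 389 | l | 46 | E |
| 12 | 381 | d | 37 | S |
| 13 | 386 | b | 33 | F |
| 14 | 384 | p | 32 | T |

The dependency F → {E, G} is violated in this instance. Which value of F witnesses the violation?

40

F=45: row 1 → {E,G} = (r, G) ✓
F=36: row 2 → {E,G} = (j, K) ✓
F=44: rows 3, 10 → {E,G} = (m, R), (m, R) ✓
F=33: rows 4, 13 → {E,G} = (b, F), (b, F) ✓
F=34: row 5 → {E,G} = (e, K) ✓
F=38: row 6 → {E,G} = (i, M) ✓
F=39: row 7 → {E,G} = (j, N) ✓
F=40: rows 8, 9 → {E,G} takes values {(n, N), (c, M)} — violation
F=46: row 11 → {E,G} = (l, E) ✓
F=37: row 12 → {E,G} = (d, S) ✓
F=32: row 14 → {E,G} = (p, T) ✓
The only F value with inconsistent RHS is F=40.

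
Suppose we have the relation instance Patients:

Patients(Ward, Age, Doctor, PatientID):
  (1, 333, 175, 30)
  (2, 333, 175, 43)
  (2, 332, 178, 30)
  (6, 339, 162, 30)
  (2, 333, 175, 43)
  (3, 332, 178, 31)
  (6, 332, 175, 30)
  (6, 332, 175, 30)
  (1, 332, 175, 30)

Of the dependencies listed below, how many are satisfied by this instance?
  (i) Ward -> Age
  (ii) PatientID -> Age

(i) Ward -> Age: Ward=1: 2 rows → Age takes values {333, 332} — violation; Ward=2: 3 rows → Age takes values {333, 332} — violation; Ward=6: 3 rows → Age takes values {339, 332} — violation — fails.
(ii) PatientID -> Age: PatientID=30: 6 rows → Age takes values {333, 332, 339} — violation — fails.
None of the 2 dependencies hold.

0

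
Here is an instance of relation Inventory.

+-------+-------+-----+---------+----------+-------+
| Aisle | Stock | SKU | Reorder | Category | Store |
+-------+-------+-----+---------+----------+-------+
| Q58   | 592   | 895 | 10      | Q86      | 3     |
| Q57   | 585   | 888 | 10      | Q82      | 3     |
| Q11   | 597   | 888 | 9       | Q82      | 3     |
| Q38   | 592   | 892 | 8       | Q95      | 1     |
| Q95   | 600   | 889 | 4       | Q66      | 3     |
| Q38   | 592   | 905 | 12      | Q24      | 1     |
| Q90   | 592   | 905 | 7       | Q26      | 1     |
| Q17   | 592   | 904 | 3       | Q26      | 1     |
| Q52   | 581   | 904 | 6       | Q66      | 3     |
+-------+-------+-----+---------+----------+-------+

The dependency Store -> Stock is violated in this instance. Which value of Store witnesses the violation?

Store=3: 5 rows → Stock takes values {592, 585, 597, 600, 581} — violation
Store=1: 4 rows → Stock = 592, 592, 592, 592 ✓
The only Store value with inconsistent Stock is Store=3.

3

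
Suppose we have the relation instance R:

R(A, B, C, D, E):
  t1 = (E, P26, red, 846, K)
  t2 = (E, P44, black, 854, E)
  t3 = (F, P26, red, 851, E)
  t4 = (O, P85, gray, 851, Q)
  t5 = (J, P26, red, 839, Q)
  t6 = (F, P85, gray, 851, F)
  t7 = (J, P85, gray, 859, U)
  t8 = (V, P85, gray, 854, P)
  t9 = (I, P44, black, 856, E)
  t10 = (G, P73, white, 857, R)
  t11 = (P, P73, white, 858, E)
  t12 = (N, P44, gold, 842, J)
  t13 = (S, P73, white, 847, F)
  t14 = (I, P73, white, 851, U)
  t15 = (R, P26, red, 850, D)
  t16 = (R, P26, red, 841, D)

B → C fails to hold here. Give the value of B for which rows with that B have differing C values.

B=P26: rows 1, 3, 5, 15, 16 → C = red, red, red, red, red ✓
B=P44: rows 2, 9, 12 → C takes values {black, gold} — violation
B=P85: rows 4, 6, 7, 8 → C = gray, gray, gray, gray ✓
B=P73: rows 10, 11, 13, 14 → C = white, white, white, white ✓
The only B value with inconsistent C is B=P44.

P44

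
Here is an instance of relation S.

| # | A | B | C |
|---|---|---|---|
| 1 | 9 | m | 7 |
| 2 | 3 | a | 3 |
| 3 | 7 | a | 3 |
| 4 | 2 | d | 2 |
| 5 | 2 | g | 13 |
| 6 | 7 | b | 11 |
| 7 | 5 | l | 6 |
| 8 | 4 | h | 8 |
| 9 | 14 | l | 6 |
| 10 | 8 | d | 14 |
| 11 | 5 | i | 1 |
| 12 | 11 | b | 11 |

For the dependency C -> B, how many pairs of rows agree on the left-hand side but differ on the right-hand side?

0

C=3: all 2 rows agree on B — 0 pairs.
C=11: all 2 rows agree on B — 0 pairs.
C=6: all 2 rows agree on B — 0 pairs.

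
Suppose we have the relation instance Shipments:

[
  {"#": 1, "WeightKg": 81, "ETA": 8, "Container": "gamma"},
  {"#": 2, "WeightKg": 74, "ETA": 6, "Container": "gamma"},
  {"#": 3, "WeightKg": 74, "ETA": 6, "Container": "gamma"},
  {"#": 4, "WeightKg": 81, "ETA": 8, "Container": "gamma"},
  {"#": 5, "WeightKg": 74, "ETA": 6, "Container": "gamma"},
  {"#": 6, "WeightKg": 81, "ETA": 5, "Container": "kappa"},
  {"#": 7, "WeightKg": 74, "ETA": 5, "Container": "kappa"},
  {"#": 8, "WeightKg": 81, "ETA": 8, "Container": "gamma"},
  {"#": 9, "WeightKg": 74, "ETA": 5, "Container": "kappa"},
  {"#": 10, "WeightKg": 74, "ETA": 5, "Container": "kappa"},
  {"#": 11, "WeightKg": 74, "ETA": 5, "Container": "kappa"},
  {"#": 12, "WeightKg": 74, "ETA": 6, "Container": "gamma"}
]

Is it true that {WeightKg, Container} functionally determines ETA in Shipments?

Yes

(WeightKg=81, Container=gamma): rows 1, 4, 8 → ETA = 8, 8, 8 ✓
(WeightKg=74, Container=gamma): rows 2, 3, 5, 12 → ETA = 6, 6, 6, 6 ✓
(WeightKg=81, Container=kappa): row 6 → ETA = 5 ✓
(WeightKg=74, Container=kappa): rows 7, 9, 10, 11 → ETA = 5, 5, 5, 5 ✓
Every {WeightKg, Container} value is associated with a single ETA value, so {WeightKg, Container} → ETA holds.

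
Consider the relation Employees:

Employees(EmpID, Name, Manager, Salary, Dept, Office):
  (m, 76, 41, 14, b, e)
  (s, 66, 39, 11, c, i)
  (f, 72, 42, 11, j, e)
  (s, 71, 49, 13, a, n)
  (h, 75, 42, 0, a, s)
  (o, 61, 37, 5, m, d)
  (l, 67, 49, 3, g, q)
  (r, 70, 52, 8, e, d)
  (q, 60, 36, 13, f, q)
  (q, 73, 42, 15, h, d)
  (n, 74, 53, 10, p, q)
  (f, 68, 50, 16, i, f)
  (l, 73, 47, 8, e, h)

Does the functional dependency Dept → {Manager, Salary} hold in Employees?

Dept=b: 1 row → {Manager,Salary} = (41, 14) ✓
Dept=c: 1 row → {Manager,Salary} = (39, 11) ✓
Dept=j: 1 row → {Manager,Salary} = (42, 11) ✓
Dept=a: 2 rows → {Manager,Salary} takes values {(49, 13), (42, 0)} — violation
Dept=m: 1 row → {Manager,Salary} = (37, 5) ✓
Dept=g: 1 row → {Manager,Salary} = (49, 3) ✓
Dept=e: 2 rows → {Manager,Salary} takes values {(52, 8), (47, 8)} — violation
Dept=f: 1 row → {Manager,Salary} = (36, 13) ✓
Dept=h: 1 row → {Manager,Salary} = (42, 15) ✓
Dept=p: 1 row → {Manager,Salary} = (53, 10) ✓
Dept=i: 1 row → {Manager,Salary} = (50, 16) ✓
Two rows agree on Dept but differ on {Manager, Salary}, so Dept → {Manager, Salary} does not hold.

No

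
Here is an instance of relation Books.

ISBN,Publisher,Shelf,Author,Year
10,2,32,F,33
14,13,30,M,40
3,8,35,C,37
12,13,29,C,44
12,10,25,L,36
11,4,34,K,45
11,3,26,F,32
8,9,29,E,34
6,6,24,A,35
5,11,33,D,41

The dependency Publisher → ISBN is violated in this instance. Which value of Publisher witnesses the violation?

13

Publisher=2: 1 row → ISBN = 10 ✓
Publisher=13: 2 rows → ISBN takes values {14, 12} — violation
Publisher=8: 1 row → ISBN = 3 ✓
Publisher=10: 1 row → ISBN = 12 ✓
Publisher=4: 1 row → ISBN = 11 ✓
Publisher=3: 1 row → ISBN = 11 ✓
Publisher=9: 1 row → ISBN = 8 ✓
Publisher=6: 1 row → ISBN = 6 ✓
Publisher=11: 1 row → ISBN = 5 ✓
The only Publisher value with inconsistent ISBN is Publisher=13.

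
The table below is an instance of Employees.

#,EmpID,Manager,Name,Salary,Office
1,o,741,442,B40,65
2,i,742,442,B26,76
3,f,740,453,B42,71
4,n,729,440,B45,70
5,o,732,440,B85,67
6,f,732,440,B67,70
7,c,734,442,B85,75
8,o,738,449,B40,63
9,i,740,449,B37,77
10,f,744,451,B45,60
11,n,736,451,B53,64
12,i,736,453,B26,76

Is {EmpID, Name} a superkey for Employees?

All 12 rows have distinct {EmpID, Name} values, so {EmpID, Name} → (all attributes) holds and {EmpID, Name} is a superkey.

Yes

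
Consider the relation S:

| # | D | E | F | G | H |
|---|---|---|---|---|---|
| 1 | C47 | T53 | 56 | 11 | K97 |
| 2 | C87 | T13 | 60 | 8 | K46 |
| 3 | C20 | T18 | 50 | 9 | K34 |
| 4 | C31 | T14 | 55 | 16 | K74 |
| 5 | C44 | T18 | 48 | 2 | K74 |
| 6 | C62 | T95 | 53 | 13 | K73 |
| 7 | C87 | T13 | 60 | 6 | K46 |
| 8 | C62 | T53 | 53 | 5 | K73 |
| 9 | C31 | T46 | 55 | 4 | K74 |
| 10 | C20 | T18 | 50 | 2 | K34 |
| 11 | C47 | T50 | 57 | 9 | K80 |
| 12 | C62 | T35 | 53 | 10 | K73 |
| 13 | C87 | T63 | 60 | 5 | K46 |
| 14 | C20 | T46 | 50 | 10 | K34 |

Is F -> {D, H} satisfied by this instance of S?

F=56: row 1 → {D,H} = (C47, K97) ✓
F=60: rows 2, 7, 13 → {D,H} = (C87, K46), (C87, K46), (C87, K46) ✓
F=50: rows 3, 10, 14 → {D,H} = (C20, K34), (C20, K34), (C20, K34) ✓
F=55: rows 4, 9 → {D,H} = (C31, K74), (C31, K74) ✓
F=48: row 5 → {D,H} = (C44, K74) ✓
F=53: rows 6, 8, 12 → {D,H} = (C62, K73), (C62, K73), (C62, K73) ✓
F=57: row 11 → {D,H} = (C47, K80) ✓
Every F value is associated with a single {D, H} value, so F -> {D, H} holds.

Yes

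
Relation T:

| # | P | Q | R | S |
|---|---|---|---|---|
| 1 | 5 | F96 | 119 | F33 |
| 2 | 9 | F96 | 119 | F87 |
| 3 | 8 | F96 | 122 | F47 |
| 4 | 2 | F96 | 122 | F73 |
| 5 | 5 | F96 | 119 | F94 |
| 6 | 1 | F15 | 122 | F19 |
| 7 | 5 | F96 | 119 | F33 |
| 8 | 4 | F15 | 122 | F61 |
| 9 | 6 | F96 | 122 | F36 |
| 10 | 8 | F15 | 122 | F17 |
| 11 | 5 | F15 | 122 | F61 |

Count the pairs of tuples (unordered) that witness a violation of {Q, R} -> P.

(Q=F96, R=119): violating pairs (1,2), (2,5), (2,7) — 3 pairs.
(Q=F96, R=122): violating pairs (3,4), (3,9), (4,9) — 3 pairs.
(Q=F15, R=122): violating pairs (6,8), (6,10), (6,11), (8,10), (8,11), (10,11) — 6 pairs.

12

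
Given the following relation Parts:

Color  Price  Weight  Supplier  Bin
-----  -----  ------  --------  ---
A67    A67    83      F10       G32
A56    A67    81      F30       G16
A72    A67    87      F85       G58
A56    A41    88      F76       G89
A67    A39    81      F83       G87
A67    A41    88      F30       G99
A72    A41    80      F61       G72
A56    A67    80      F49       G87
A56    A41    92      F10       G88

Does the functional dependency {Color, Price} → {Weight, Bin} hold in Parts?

(Color=A67, Price=A67): 1 row → {Weight,Bin} = (83, G32) ✓
(Color=A56, Price=A67): 2 rows → {Weight,Bin} takes values {(81, G16), (80, G87)} — violation
(Color=A72, Price=A67): 1 row → {Weight,Bin} = (87, G58) ✓
(Color=A56, Price=A41): 2 rows → {Weight,Bin} takes values {(88, G89), (92, G88)} — violation
(Color=A67, Price=A39): 1 row → {Weight,Bin} = (81, G87) ✓
(Color=A67, Price=A41): 1 row → {Weight,Bin} = (88, G99) ✓
(Color=A72, Price=A41): 1 row → {Weight,Bin} = (80, G72) ✓
Two rows agree on {Color, Price} but differ on {Weight, Bin}, so {Color, Price} → {Weight, Bin} does not hold.

No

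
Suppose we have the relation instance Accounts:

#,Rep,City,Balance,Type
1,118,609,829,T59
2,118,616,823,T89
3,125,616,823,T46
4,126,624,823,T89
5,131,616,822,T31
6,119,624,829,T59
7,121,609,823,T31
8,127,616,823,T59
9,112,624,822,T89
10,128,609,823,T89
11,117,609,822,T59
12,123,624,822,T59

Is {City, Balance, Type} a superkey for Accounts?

All 12 rows have distinct {City, Balance, Type} values, so {City, Balance, Type} → (all attributes) holds and {City, Balance, Type} is a superkey.

Yes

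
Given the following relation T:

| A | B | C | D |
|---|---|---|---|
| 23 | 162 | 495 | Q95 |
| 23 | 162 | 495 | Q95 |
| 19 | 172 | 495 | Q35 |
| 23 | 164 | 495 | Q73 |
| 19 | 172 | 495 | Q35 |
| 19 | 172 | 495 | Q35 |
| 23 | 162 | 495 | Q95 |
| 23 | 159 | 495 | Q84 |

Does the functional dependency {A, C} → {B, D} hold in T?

(A=23, C=495): 5 rows → {B,D} takes values {(162, Q95), (164, Q73), (159, Q84)} — violation
(A=19, C=495): 3 rows → {B,D} = (172, Q35), (172, Q35), (172, Q35) ✓
Two rows agree on {A, C} but differ on {B, D}, so {A, C} → {B, D} does not hold.

No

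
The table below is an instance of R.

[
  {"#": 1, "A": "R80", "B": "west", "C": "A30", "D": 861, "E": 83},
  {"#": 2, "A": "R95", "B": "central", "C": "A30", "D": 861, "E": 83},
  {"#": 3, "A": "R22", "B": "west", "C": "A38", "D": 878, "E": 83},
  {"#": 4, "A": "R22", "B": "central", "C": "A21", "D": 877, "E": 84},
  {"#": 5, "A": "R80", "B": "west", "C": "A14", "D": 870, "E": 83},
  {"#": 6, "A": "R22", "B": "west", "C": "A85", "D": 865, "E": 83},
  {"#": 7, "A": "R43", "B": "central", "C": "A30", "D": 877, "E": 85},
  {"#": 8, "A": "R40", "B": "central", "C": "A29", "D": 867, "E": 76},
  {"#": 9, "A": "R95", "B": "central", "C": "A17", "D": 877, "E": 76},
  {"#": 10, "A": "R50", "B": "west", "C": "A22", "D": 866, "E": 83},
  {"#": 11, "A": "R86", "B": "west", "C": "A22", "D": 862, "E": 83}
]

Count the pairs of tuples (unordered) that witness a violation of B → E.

9

B=west: all 6 rows agree on E — 0 pairs.
B=central: violating pairs (2,4), (2,7), (2,8), (2,9), (4,7), (4,8), (4,9), (7,8), (7,9) — 9 pairs.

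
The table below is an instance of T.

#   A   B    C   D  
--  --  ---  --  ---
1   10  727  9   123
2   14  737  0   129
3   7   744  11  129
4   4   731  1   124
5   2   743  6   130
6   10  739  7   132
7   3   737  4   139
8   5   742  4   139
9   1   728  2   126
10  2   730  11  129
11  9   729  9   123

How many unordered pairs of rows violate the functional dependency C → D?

0

C=9: all 2 rows agree on D — 0 pairs.
C=11: all 2 rows agree on D — 0 pairs.
C=4: all 2 rows agree on D — 0 pairs.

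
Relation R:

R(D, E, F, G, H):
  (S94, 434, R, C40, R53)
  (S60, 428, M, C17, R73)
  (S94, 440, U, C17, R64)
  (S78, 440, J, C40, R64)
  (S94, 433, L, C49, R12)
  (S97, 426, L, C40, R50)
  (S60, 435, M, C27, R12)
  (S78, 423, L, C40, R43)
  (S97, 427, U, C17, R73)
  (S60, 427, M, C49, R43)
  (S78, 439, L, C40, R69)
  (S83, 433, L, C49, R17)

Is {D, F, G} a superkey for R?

No

Two distinct rows share (D=S78, F=L, G=C40), so {D, F, G} does not determine every attribute — not a superkey.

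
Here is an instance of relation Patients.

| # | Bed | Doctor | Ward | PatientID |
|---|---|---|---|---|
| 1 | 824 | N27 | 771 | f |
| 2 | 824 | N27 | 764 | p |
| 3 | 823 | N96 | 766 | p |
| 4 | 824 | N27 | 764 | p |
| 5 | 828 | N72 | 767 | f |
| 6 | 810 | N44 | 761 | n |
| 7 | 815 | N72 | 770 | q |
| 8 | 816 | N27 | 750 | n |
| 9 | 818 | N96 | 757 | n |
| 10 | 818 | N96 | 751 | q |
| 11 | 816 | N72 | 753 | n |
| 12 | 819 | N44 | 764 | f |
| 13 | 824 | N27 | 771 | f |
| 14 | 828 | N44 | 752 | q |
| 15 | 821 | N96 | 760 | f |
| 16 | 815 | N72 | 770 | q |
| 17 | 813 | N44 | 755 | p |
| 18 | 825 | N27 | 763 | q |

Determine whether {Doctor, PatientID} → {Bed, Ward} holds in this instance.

Yes

(Doctor=N27, PatientID=f): rows 1, 13 → {Bed,Ward} = (824, 771), (824, 771) ✓
(Doctor=N27, PatientID=p): rows 2, 4 → {Bed,Ward} = (824, 764), (824, 764) ✓
(Doctor=N96, PatientID=p): row 3 → {Bed,Ward} = (823, 766) ✓
(Doctor=N72, PatientID=f): row 5 → {Bed,Ward} = (828, 767) ✓
(Doctor=N44, PatientID=n): row 6 → {Bed,Ward} = (810, 761) ✓
(Doctor=N72, PatientID=q): rows 7, 16 → {Bed,Ward} = (815, 770), (815, 770) ✓
(Doctor=N27, PatientID=n): row 8 → {Bed,Ward} = (816, 750) ✓
(Doctor=N96, PatientID=n): row 9 → {Bed,Ward} = (818, 757) ✓
(Doctor=N96, PatientID=q): row 10 → {Bed,Ward} = (818, 751) ✓
(Doctor=N72, PatientID=n): row 11 → {Bed,Ward} = (816, 753) ✓
(Doctor=N44, PatientID=f): row 12 → {Bed,Ward} = (819, 764) ✓
(Doctor=N44, PatientID=q): row 14 → {Bed,Ward} = (828, 752) ✓
(Doctor=N96, PatientID=f): row 15 → {Bed,Ward} = (821, 760) ✓
(Doctor=N44, PatientID=p): row 17 → {Bed,Ward} = (813, 755) ✓
(Doctor=N27, PatientID=q): row 18 → {Bed,Ward} = (825, 763) ✓
Every {Doctor, PatientID} value is associated with a single {Bed, Ward} value, so {Doctor, PatientID} → {Bed, Ward} holds.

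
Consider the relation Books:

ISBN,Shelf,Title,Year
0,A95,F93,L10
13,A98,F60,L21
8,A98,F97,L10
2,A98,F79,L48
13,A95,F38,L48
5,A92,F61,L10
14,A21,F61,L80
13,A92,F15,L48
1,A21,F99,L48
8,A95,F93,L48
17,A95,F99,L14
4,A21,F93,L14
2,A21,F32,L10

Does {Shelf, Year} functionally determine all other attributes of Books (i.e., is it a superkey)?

Two distinct rows share (Shelf=A95, Year=L48), so {Shelf, Year} does not determine every attribute — not a superkey.

No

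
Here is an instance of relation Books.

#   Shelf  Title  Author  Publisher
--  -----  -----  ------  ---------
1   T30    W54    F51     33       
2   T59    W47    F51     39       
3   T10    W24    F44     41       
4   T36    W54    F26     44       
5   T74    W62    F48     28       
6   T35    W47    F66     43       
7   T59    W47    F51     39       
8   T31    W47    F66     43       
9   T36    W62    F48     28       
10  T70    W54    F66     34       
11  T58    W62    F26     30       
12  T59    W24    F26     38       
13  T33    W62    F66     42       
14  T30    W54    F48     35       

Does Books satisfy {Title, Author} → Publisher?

Yes

(Title=W54, Author=F51): row 1 → Publisher = 33 ✓
(Title=W47, Author=F51): rows 2, 7 → Publisher = 39, 39 ✓
(Title=W24, Author=F44): row 3 → Publisher = 41 ✓
(Title=W54, Author=F26): row 4 → Publisher = 44 ✓
(Title=W62, Author=F48): rows 5, 9 → Publisher = 28, 28 ✓
(Title=W47, Author=F66): rows 6, 8 → Publisher = 43, 43 ✓
(Title=W54, Author=F66): row 10 → Publisher = 34 ✓
(Title=W62, Author=F26): row 11 → Publisher = 30 ✓
(Title=W24, Author=F26): row 12 → Publisher = 38 ✓
(Title=W62, Author=F66): row 13 → Publisher = 42 ✓
(Title=W54, Author=F48): row 14 → Publisher = 35 ✓
Every {Title, Author} value is associated with a single Publisher value, so {Title, Author} → Publisher holds.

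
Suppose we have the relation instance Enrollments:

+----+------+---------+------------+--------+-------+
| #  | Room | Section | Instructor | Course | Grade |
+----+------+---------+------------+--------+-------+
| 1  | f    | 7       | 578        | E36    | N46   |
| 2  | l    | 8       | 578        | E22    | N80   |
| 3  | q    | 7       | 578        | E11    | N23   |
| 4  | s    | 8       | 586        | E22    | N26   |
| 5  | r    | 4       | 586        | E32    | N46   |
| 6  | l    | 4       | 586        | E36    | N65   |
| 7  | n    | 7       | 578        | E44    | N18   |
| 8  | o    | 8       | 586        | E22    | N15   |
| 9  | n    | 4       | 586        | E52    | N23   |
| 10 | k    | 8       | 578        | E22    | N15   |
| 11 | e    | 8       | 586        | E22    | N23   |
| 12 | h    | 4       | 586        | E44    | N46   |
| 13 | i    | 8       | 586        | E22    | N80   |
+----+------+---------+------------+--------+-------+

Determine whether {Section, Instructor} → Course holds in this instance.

(Section=7, Instructor=578): rows 1, 3, 7 → Course takes values {E36, E11, E44} — violation
(Section=8, Instructor=578): rows 2, 10 → Course = E22, E22 ✓
(Section=8, Instructor=586): rows 4, 8, 11, 13 → Course = E22, E22, E22, E22 ✓
(Section=4, Instructor=586): rows 5, 6, 9, 12 → Course takes values {E32, E36, E52, E44} — violation
Two rows agree on {Section, Instructor} but differ on Course, so {Section, Instructor} → Course does not hold.

No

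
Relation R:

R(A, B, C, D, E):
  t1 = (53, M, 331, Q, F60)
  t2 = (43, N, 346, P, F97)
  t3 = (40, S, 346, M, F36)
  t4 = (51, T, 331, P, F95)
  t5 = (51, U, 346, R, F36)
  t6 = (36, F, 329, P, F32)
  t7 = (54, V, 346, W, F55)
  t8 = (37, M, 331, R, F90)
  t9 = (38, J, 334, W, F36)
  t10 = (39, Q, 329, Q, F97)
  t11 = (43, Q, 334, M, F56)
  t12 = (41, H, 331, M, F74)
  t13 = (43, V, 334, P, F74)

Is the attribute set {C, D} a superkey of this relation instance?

All 13 rows have distinct {C, D} values, so {C, D} → (all attributes) holds and {C, D} is a superkey.

Yes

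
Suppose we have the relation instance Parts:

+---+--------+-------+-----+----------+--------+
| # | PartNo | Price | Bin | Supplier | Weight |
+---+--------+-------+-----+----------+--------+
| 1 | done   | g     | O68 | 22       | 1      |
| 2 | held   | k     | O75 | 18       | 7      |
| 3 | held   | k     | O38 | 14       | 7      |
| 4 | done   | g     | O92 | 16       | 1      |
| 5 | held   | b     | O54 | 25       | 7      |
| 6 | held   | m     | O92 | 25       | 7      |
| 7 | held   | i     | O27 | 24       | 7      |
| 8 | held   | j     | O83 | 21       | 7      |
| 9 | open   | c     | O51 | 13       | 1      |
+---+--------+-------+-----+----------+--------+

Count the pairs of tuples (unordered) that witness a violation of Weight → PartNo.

2

Weight=1: violating pairs (1,9), (4,9) — 2 pairs.
Weight=7: all 6 rows agree on PartNo — 0 pairs.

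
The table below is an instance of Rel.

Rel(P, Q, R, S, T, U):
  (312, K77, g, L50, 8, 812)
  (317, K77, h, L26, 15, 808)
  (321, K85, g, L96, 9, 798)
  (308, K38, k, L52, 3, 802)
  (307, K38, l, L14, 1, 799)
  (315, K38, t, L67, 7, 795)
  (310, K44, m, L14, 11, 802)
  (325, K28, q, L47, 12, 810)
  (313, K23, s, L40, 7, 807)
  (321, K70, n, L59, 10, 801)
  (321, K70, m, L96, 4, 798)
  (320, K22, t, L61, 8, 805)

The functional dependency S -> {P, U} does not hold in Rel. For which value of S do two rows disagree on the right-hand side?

L14

S=L50: 1 row → {P,U} = (312, 812) ✓
S=L26: 1 row → {P,U} = (317, 808) ✓
S=L96: 2 rows → {P,U} = (321, 798), (321, 798) ✓
S=L52: 1 row → {P,U} = (308, 802) ✓
S=L14: 2 rows → {P,U} takes values {(307, 799), (310, 802)} — violation
S=L67: 1 row → {P,U} = (315, 795) ✓
S=L47: 1 row → {P,U} = (325, 810) ✓
S=L40: 1 row → {P,U} = (313, 807) ✓
S=L59: 1 row → {P,U} = (321, 801) ✓
S=L61: 1 row → {P,U} = (320, 805) ✓
The only S value with inconsistent RHS is S=L14.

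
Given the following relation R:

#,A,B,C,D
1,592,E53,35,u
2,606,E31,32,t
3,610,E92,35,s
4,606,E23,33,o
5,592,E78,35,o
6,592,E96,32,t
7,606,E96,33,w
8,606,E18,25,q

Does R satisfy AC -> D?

(A=592, C=35): rows 1, 5 → D takes values {u, o} — violation
(A=606, C=32): row 2 → D = t ✓
(A=610, C=35): row 3 → D = s ✓
(A=606, C=33): rows 4, 7 → D takes values {o, w} — violation
(A=592, C=32): row 6 → D = t ✓
(A=606, C=25): row 8 → D = q ✓
Two rows agree on AC but differ on D, so AC -> D does not hold.

No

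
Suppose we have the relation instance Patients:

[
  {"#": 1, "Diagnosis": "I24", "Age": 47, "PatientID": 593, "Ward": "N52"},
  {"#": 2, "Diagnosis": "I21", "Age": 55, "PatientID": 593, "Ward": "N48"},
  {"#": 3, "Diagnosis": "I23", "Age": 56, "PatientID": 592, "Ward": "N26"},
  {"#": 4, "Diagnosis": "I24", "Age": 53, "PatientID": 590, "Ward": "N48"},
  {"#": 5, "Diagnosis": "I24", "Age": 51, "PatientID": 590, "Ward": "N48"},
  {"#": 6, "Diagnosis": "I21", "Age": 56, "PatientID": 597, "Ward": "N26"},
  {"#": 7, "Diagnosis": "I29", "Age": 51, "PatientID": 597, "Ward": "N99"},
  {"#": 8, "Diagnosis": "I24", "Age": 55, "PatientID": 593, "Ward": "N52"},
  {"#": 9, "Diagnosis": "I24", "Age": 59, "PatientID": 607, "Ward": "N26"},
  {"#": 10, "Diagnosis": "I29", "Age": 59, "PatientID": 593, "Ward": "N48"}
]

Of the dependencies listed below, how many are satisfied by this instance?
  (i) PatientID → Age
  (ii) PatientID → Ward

0

(i) PatientID → Age: PatientID=593: rows 1, 2, 8, 10 → Age takes values {47, 55, 59} — violation; PatientID=590: rows 4, 5 → Age takes values {53, 51} — violation; PatientID=597: rows 6, 7 → Age takes values {56, 51} — violation — fails.
(ii) PatientID → Ward: PatientID=593: rows 1, 2, 8, 10 → Ward takes values {N52, N48} — violation; PatientID=597: rows 6, 7 → Ward takes values {N26, N99} — violation — fails.
None of the 2 dependencies hold.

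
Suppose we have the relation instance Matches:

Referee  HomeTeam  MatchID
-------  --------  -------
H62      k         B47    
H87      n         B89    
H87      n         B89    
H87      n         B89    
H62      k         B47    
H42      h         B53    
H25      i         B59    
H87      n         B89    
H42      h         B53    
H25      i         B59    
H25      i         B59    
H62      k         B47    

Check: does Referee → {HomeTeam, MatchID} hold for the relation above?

Yes

Referee=H62: 3 rows → {HomeTeam,MatchID} = (k, B47), (k, B47), (k, B47) ✓
Referee=H87: 4 rows → {HomeTeam,MatchID} = (n, B89), (n, B89), (n, B89), (n, B89) ✓
Referee=H42: 2 rows → {HomeTeam,MatchID} = (h, B53), (h, B53) ✓
Referee=H25: 3 rows → {HomeTeam,MatchID} = (i, B59), (i, B59), (i, B59) ✓
Every Referee value is associated with a single {HomeTeam, MatchID} value, so Referee → {HomeTeam, MatchID} holds.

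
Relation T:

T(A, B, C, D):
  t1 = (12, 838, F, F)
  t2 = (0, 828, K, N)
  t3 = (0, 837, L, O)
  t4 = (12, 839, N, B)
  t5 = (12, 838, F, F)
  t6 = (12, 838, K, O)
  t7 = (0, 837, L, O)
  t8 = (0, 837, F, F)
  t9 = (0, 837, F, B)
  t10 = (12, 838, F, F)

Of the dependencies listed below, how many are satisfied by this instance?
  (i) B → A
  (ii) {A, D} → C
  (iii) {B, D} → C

(i) B → A: every LHS value maps to a single RHS value — holds.
(ii) {A, D} → C: every LHS value maps to a single RHS value — holds.
(iii) {B, D} → C: every LHS value maps to a single RHS value — holds.
3 of the 3 dependencies hold.

3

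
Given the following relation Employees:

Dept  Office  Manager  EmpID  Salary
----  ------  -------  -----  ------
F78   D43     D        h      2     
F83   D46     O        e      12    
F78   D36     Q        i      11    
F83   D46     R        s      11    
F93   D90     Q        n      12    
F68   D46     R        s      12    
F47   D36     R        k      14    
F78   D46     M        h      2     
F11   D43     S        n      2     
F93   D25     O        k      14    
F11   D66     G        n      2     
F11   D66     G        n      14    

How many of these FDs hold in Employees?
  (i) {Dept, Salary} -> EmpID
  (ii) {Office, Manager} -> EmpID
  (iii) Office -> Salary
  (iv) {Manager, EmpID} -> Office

3

(i) {Dept, Salary} -> EmpID: every LHS value maps to a single RHS value — holds.
(ii) {Office, Manager} -> EmpID: every LHS value maps to a single RHS value — holds.
(iii) Office -> Salary: Office=D46: 4 rows → Salary takes values {12, 11, 2} — violation; Office=D36: 2 rows → Salary takes values {11, 14} — violation; Office=D66: 2 rows → Salary takes values {2, 14} — violation — fails.
(iv) {Manager, EmpID} -> Office: every LHS value maps to a single RHS value — holds.
3 of the 4 dependencies hold.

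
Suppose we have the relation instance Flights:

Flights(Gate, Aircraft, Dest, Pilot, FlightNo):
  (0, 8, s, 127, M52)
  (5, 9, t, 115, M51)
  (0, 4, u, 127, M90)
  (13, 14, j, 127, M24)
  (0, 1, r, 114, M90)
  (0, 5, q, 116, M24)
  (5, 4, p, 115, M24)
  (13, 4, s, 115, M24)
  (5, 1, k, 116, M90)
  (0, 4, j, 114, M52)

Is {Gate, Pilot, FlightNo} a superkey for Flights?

Yes

All 10 rows have distinct {Gate, Pilot, FlightNo} values, so {Gate, Pilot, FlightNo} → (all attributes) holds and {Gate, Pilot, FlightNo} is a superkey.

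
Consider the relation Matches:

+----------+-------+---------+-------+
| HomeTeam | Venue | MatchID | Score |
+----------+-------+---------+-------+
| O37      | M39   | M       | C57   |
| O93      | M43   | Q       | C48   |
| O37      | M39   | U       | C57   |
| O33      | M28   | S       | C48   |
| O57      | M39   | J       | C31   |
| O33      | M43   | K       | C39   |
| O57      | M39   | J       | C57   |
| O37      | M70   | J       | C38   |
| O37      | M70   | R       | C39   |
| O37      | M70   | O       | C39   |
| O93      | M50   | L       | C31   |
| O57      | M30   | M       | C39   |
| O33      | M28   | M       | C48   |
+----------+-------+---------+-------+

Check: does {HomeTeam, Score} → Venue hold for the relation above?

Yes

(HomeTeam=O37, Score=C57): 2 rows → Venue = M39, M39 ✓
(HomeTeam=O93, Score=C48): 1 row → Venue = M43 ✓
(HomeTeam=O33, Score=C48): 2 rows → Venue = M28, M28 ✓
(HomeTeam=O57, Score=C31): 1 row → Venue = M39 ✓
(HomeTeam=O33, Score=C39): 1 row → Venue = M43 ✓
(HomeTeam=O57, Score=C57): 1 row → Venue = M39 ✓
(HomeTeam=O37, Score=C38): 1 row → Venue = M70 ✓
(HomeTeam=O37, Score=C39): 2 rows → Venue = M70, M70 ✓
(HomeTeam=O93, Score=C31): 1 row → Venue = M50 ✓
(HomeTeam=O57, Score=C39): 1 row → Venue = M30 ✓
Every {HomeTeam, Score} value is associated with a single Venue value, so {HomeTeam, Score} → Venue holds.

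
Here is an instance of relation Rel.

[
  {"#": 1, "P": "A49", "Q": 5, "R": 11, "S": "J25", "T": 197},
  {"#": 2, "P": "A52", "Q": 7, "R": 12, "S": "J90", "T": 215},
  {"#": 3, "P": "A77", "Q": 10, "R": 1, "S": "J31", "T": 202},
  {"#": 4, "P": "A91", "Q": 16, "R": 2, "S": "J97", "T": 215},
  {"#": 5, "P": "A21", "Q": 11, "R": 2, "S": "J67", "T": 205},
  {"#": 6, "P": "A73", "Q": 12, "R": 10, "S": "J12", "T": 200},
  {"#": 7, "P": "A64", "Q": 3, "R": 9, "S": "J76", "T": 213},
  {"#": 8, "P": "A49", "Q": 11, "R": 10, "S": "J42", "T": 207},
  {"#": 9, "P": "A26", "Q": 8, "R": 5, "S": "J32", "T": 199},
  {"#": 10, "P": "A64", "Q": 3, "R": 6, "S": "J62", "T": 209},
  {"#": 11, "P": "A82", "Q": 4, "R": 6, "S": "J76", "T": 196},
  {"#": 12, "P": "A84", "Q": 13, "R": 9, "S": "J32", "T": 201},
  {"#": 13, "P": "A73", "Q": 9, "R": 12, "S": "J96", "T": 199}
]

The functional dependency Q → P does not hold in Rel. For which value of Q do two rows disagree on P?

Q=5: row 1 → P = A49 ✓
Q=7: row 2 → P = A52 ✓
Q=10: row 3 → P = A77 ✓
Q=16: row 4 → P = A91 ✓
Q=11: rows 5, 8 → P takes values {A21, A49} — violation
Q=12: row 6 → P = A73 ✓
Q=3: rows 7, 10 → P = A64, A64 ✓
Q=8: row 9 → P = A26 ✓
Q=4: row 11 → P = A82 ✓
Q=13: row 12 → P = A84 ✓
Q=9: row 13 → P = A73 ✓
The only Q value with inconsistent P is Q=11.

11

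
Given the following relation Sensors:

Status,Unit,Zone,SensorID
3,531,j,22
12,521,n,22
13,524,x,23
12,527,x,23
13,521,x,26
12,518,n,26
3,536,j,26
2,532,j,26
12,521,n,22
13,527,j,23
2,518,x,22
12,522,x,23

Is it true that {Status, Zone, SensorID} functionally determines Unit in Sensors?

No

(Status=3, Zone=j, SensorID=22): 1 row → Unit = 531 ✓
(Status=12, Zone=n, SensorID=22): 2 rows → Unit = 521, 521 ✓
(Status=13, Zone=x, SensorID=23): 1 row → Unit = 524 ✓
(Status=12, Zone=x, SensorID=23): 2 rows → Unit takes values {527, 522} — violation
(Status=13, Zone=x, SensorID=26): 1 row → Unit = 521 ✓
(Status=12, Zone=n, SensorID=26): 1 row → Unit = 518 ✓
(Status=3, Zone=j, SensorID=26): 1 row → Unit = 536 ✓
(Status=2, Zone=j, SensorID=26): 1 row → Unit = 532 ✓
(Status=13, Zone=j, SensorID=23): 1 row → Unit = 527 ✓
(Status=2, Zone=x, SensorID=22): 1 row → Unit = 518 ✓
Two rows agree on {Status, Zone, SensorID} but differ on Unit, so {Status, Zone, SensorID} → Unit does not hold.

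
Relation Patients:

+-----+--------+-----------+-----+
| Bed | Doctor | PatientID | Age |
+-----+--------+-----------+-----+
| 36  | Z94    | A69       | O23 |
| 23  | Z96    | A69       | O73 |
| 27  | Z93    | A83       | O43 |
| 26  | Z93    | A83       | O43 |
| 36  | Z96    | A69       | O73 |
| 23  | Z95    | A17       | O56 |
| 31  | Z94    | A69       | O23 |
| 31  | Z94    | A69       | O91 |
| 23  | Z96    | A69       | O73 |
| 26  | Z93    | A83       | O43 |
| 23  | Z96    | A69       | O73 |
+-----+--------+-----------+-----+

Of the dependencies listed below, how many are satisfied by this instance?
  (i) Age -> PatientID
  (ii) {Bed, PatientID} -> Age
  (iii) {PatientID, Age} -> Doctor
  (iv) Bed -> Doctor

2

(i) Age -> PatientID: every LHS value maps to a single RHS value — holds.
(ii) {Bed, PatientID} -> Age: (Bed=36, PatientID=A69): 2 rows → Age takes values {O23, O73} — violation; (Bed=31, PatientID=A69): 2 rows → Age takes values {O23, O91} — violation — fails.
(iii) {PatientID, Age} -> Doctor: every LHS value maps to a single RHS value — holds.
(iv) Bed -> Doctor: Bed=36: 2 rows → Doctor takes values {Z94, Z96} — violation; Bed=23: 4 rows → Doctor takes values {Z96, Z95} — violation — fails.
2 of the 4 dependencies hold.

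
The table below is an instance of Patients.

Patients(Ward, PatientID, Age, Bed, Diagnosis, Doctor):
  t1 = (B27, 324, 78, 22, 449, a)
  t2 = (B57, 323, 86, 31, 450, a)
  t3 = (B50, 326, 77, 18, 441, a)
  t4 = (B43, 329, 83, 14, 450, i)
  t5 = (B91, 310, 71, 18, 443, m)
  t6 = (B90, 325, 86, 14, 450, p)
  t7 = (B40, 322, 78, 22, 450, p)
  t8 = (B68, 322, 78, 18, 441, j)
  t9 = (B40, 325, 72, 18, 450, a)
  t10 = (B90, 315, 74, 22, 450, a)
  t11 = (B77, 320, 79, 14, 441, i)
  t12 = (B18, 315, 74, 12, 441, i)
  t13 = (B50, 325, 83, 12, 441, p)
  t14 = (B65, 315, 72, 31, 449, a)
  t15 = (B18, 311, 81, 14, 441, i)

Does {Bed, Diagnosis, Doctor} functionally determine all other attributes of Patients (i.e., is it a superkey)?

No

Rows 11 and 15 have the same {Bed, Diagnosis, Doctor} value (Bed=14, Diagnosis=441, Doctor=i) but are distinct tuples, so {Bed, Diagnosis, Doctor} does not determine every attribute — not a superkey.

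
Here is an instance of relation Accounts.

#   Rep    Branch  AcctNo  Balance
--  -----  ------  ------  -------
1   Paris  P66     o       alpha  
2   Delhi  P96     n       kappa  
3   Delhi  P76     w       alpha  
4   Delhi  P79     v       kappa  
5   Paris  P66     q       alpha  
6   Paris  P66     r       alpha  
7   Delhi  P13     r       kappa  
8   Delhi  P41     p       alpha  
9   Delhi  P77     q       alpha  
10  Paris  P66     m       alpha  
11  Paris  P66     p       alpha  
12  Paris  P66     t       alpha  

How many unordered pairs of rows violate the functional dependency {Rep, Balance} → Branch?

(Rep=Paris, Balance=alpha): all 6 rows agree on Branch — 0 pairs.
(Rep=Delhi, Balance=kappa): violating pairs (2,4), (2,7), (4,7) — 3 pairs.
(Rep=Delhi, Balance=alpha): violating pairs (3,8), (3,9), (8,9) — 3 pairs.

6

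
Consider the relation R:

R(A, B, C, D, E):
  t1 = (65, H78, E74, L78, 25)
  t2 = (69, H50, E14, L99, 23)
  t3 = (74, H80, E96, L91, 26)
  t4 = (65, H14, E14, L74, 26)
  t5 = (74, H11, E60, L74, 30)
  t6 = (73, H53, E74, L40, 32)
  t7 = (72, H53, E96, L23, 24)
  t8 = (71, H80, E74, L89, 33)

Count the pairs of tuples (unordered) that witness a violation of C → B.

C=E74: violating pairs (1,6), (1,8), (6,8) — 3 pairs.
C=E14: violating pairs (2,4) — 1 pair.
C=E96: violating pairs (3,7) — 1 pair.

5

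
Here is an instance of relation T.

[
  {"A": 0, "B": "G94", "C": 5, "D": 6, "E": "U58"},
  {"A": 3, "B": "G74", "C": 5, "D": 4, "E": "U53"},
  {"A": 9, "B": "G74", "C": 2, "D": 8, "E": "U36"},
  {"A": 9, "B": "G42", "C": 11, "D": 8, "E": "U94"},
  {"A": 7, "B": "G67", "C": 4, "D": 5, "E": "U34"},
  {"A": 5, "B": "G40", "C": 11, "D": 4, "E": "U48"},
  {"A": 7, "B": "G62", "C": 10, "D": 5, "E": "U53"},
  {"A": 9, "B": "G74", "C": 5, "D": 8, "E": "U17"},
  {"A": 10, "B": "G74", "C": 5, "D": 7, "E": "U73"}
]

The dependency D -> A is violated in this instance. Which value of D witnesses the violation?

D=6: 1 row → A = 0 ✓
D=4: 2 rows → A takes values {3, 5} — violation
D=8: 3 rows → A = 9, 9, 9 ✓
D=5: 2 rows → A = 7, 7 ✓
D=7: 1 row → A = 10 ✓
The only D value with inconsistent A is D=4.

4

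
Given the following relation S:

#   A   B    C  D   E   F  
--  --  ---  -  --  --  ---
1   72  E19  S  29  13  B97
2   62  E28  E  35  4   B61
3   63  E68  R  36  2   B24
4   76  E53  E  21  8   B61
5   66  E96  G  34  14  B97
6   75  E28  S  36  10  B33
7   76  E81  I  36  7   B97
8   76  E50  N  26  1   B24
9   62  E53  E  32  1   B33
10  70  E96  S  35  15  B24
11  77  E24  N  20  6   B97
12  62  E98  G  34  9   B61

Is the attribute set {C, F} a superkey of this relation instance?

Rows 2 and 4 have the same {C, F} value (C=E, F=B61) but are distinct tuples, so {C, F} does not determine every attribute — not a superkey.

No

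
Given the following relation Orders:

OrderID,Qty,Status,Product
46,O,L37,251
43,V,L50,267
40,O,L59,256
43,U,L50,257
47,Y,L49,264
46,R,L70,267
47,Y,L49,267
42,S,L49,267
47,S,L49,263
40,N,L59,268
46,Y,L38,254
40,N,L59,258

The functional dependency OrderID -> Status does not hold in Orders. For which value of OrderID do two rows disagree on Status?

OrderID=46: 3 rows → Status takes values {L37, L70, L38} — violation
OrderID=43: 2 rows → Status = L50, L50 ✓
OrderID=40: 3 rows → Status = L59, L59, L59 ✓
OrderID=47: 3 rows → Status = L49, L49, L49 ✓
OrderID=42: 1 row → Status = L49 ✓
The only OrderID value with inconsistent Status is OrderID=46.

46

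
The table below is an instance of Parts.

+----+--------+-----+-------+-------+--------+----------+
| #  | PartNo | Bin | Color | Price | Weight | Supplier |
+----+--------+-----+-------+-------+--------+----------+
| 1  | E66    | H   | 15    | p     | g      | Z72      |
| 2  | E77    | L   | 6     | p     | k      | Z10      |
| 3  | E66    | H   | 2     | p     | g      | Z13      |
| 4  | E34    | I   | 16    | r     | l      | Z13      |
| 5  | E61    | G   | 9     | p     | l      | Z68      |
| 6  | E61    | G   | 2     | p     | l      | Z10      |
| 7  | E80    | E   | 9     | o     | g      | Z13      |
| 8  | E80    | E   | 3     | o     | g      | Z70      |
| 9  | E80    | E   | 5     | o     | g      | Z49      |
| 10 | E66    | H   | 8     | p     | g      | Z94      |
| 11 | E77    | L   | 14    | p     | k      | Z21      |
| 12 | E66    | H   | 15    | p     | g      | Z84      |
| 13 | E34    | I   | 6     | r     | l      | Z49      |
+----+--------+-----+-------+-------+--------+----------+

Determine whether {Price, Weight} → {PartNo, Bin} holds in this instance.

Yes

(Price=p, Weight=g): rows 1, 3, 10, 12 → {PartNo,Bin} = (E66, H), (E66, H), (E66, H), (E66, H) ✓
(Price=p, Weight=k): rows 2, 11 → {PartNo,Bin} = (E77, L), (E77, L) ✓
(Price=r, Weight=l): rows 4, 13 → {PartNo,Bin} = (E34, I), (E34, I) ✓
(Price=p, Weight=l): rows 5, 6 → {PartNo,Bin} = (E61, G), (E61, G) ✓
(Price=o, Weight=g): rows 7, 8, 9 → {PartNo,Bin} = (E80, E), (E80, E), (E80, E) ✓
Every {Price, Weight} value is associated with a single {PartNo, Bin} value, so {Price, Weight} → {PartNo, Bin} holds.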